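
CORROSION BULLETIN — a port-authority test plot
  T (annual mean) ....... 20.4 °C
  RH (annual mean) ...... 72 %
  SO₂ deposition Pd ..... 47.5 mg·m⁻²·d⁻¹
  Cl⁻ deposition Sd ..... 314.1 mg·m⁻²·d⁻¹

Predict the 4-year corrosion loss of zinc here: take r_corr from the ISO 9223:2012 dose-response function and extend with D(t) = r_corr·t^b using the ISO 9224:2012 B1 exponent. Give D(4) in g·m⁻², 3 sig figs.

zinc: f(T) = -0.071·(T−10) [T>10 °C] = -0.7384
  Pd branch = 0.0129·Pd^0.44·e^(0.046·RH+f) = 0.9248 μm/a
  Cl⁻ term: 0.0175·314.1^0.57·exp(0.008·72+0.085·20.4) = 4.673
  sum: 0.9248 + 4.673 → r_corr = 5.598 μm/a
Power-law: D(4) = r_corr · 4^0.813
  D(4) = 5.598 × 4^0.813 = 5.598 × 3.087 = 17.28 μm
  Mass loss = 17.28 μm × 7.14 g/cm³ = 123.4 g·m⁻²

D(4) = 123 g·m⁻²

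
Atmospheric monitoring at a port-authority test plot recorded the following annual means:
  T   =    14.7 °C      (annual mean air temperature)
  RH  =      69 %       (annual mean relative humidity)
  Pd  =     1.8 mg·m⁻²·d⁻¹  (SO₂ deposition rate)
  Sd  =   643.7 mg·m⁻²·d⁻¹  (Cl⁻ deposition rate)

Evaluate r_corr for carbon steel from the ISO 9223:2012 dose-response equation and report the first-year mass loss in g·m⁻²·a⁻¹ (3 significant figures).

carbon steel: T>10 °C ⇒ hinge -0.054·(14.7−10) = -0.2538
  Pd branch = 1.77·Pd^0.52·e^(0.02·RH+f) = 7.41 μm/a
  Cl⁻ term: 0.102·643.7^0.62·exp(0.033·69+0.04·14.7) = 98.68
  sum: 7.41 + 98.68 → r_corr = 106.1 μm/a
Convert to mass loss: 106.1 μm/a × 7.85 g/cm³ = 832.8 g·m⁻²·a⁻¹

r_corr = 833 g·m⁻²·a⁻¹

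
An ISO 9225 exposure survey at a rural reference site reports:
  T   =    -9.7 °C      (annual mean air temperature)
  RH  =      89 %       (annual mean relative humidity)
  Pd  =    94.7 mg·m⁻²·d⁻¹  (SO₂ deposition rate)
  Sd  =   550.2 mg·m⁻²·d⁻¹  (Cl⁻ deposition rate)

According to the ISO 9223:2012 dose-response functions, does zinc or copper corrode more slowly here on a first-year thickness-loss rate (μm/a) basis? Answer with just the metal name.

zinc: temperature factor f = +0.038·(-19.7) = -0.7486
  sulphur-dioxide contribution → 2.711 μm/a
  chloride contribution → 0.5705 μm/a
  ⇒ r_corr(zinc) = 3.281 μm/a
copper: temperature factor f = +0.126·(-19.7) = -2.4822
  sulphur-dioxide contribution → 0.2758 μm/a
  chloride contribution → 0.8624 μm/a
  ⇒ r_corr(copper) = 1.138 μm/a
Ordering by μm/a: zinc (3.28) > copper (1.14)

copper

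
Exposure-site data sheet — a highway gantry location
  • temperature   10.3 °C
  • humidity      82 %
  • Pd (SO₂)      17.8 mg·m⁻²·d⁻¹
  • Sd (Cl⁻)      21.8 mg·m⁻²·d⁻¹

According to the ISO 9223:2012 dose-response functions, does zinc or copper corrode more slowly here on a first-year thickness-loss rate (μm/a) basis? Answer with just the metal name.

zinc: f(T) = -0.071·(T−10) [T>10 °C] = -0.0213
  sulphur-dioxide contribution → 1.948 μm/a
  chloride contribution → 0.4689 μm/a
  ⇒ r_corr(zinc) = 2.417 μm/a
copper: temperature factor f = -0.080·(0.3) = -0.0240
  sulphur-dioxide contribution → 1.381 μm/a
  chloride contribution → 0.747 μm/a
  total first-year rate 2.128 μm/a
Ordering by μm/a: zinc (2.42) > copper (2.13)

copper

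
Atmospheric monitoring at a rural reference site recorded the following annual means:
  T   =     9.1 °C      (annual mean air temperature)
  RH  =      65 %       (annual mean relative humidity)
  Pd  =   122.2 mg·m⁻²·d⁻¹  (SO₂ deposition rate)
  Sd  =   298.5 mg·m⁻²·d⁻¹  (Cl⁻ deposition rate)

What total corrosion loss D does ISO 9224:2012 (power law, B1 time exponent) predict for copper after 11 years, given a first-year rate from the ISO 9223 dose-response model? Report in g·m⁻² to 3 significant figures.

copper: T≤10 °C ⇒ hinge +0.126·(9.1−10) = -0.1134
  SO₂ term: 0.0053·122.2^0.26·exp(0.059·65-0.1134) = 0.7642
  Sd branch = 0.01025·Sd^0.27·e^(0.036·RH+0.049·T) = 0.7742 μm/a
  sum: 0.7642 + 0.7742 → r_corr = 1.538 μm/a
Long-term exponent b (ISO 9224 Table 2, B1) = 0.667
  D(11) = 1.538 × 11^0.667 = 1.538 × 4.95 = 7.615 μm
  Mass loss = 7.615 μm × 8.96 g/cm³ = 68.23 g·m⁻²

D(11) = 68.2 g·m⁻²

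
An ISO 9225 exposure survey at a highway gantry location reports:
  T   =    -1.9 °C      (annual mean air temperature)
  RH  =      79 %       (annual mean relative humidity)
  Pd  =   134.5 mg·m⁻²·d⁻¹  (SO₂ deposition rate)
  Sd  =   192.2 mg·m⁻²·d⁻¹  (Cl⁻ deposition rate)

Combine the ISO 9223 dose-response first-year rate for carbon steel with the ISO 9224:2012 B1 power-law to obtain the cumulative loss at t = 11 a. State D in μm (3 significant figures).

carbon steel: T≤10 °C ⇒ hinge +0.150·(-1.9−10) = -1.7850
  SO₂ term: 1.77·134.5^0.52·exp(0.02·79-1.7850) = 18.44
  Sd branch = 0.102·Sd^0.62·e^(0.033·RH+0.04·T) = 33.4 μm/a
  sum: 18.44 + 33.4 → r_corr = 51.84 μm/a
ISO 9224: D(t) = r_corr · t^b with b = 0.523 (carbon steel, B1)
  D(11) = 51.84 × 11^0.523 = 51.84 × 3.505 = 181.7 μm

D(11) = 182 μm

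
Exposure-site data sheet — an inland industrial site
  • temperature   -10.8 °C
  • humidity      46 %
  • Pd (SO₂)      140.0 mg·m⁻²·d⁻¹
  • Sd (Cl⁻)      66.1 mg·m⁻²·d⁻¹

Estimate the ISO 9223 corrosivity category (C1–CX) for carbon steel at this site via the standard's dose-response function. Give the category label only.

C2

carbon steel: T≤10 °C ⇒ hinge +0.150·(-10.8−10) = -3.1200
  SO₂ term: 1.77·140.0^0.52·exp(0.02·46-3.1200) = 2.562
  Cl⁻ term: 0.102·66.1^0.62·exp(0.033·46+0.04·-10.8) = 4.062
  r_corr = 2.562 + 4.062 = 6.624 μm/a
6.62 μm/a falls in (1.3, 25] for carbon steel → category C2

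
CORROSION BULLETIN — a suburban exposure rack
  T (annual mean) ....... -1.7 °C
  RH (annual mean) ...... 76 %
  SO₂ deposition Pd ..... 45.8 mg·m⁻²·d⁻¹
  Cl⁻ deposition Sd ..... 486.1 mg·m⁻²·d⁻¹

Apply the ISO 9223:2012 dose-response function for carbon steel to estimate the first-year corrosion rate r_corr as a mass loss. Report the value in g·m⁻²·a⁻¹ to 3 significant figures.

r_corr = 506 g·m⁻²·a⁻¹

carbon steel: f(T) = +0.150·(T−10) [T≤10 °C] = -1.7550
  sulphur-dioxide contribution → 10.22 μm/a
  chloride contribution → 54.21 μm/a
  ⇒ r_corr(carbon steel) = 64.43 μm/a
Convert to mass loss: 64.43 μm/a × 7.85 g/cm³ = 505.8 g·m⁻²·a⁻¹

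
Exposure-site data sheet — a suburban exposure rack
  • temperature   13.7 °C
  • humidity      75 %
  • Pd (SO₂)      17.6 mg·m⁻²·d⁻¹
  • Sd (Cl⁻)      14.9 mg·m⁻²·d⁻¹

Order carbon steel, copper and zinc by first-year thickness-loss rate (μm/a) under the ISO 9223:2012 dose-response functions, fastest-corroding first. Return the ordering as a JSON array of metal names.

["carbon steel", "zinc", "copper"]

carbon steel: temperature factor f = -0.054·(3.7) = -0.1998
  SO₂ term: 1.77·17.6^0.52·exp(0.02·75-0.1998) = 28.86
  Sd branch = 0.102·Sd^0.62·e^(0.033·RH+0.04·T) = 11.19 μm/a
  sum: 28.86 + 11.19 → r_corr = 40.05 μm/a
copper: T>10 °C ⇒ hinge -0.080·(13.7−10) = -0.2960
  Pd branch = 0.0053·Pd^0.26·e^(0.059·RH+f) = 0.6939 μm/a
  Cl⁻ term: 0.01025·14.9^0.27·exp(0.036·75+0.049·13.7) = 0.6189
  r_corr = 0.6939 + 0.6189 = 1.313 μm/a
zinc: temperature factor f = -0.071·(3.7) = -0.2627
  Pd branch = 0.0129·Pd^0.44·e^(0.046·RH+f) = 1.104 μm/a
  Sd branch = 0.0175·Sd^0.57·e^(0.008·RH+0.085·T) = 0.4765 μm/a
  r_corr = 1.104 + 0.4765 = 1.58 μm/a
Ordering by μm/a: carbon steel (40.1) > zinc (1.58) > copper (1.31)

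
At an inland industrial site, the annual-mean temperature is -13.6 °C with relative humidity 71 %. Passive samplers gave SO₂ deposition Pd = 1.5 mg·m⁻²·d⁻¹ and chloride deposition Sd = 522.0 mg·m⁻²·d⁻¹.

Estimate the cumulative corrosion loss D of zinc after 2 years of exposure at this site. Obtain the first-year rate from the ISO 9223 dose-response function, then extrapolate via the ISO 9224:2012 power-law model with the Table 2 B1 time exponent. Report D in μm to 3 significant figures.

D(2) = 0.894 μm

zinc: temperature factor f = +0.038·(-23.6) = -0.8968
  SO₂ term: 0.0129·1.5^0.44·exp(0.046·71-0.8968) = 0.1648
  Cl⁻ term: 0.0175·522.0^0.57·exp(0.008·71+0.085·-13.6) = 0.3441
  sum: 0.1648 + 0.3441 → r_corr = 0.509 μm/a
Long-term exponent b (ISO 9224 Table 2, B1) = 0.813
  D(2) = 0.509 × 2^0.813 = 0.509 × 1.757 = 0.8942 μm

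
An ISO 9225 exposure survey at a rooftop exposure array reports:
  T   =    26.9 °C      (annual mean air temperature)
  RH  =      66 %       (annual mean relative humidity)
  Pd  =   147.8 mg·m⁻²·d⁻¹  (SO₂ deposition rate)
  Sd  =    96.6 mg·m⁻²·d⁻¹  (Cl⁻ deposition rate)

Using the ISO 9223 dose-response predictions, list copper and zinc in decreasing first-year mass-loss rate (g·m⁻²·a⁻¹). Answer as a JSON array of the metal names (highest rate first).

copper: temperature factor f = -0.080·(16.9) = -1.3520
  Pd branch = 0.0053·Pd^0.26·e^(0.059·RH+f) = 0.2468 μm/a
  Sd branch = 0.01025·Sd^0.27·e^(0.036·RH+0.049·T) = 1.416 μm/a
  r_corr = 0.2468 + 1.416 = 1.663 μm/a
  mass loss = 1.663 μm/a × 8.96 g/cm³ = 14.9 g·m⁻²·a⁻¹
zinc: T>10 °C ⇒ hinge -0.071·(26.9−10) = -1.1999
  Pd branch = 0.0129·Pd^0.44·e^(0.046·RH+f) = 0.7289 μm/a
  Cl⁻ term: 0.0175·96.6^0.57·exp(0.008·66+0.085·26.9) = 3.952
  sum: 0.7289 + 3.952 → r_corr = 4.681 μm/a
  mass loss = 4.681 μm/a × 7.14 g/cm³ = 33.42 g·m⁻²·a⁻¹
Ordering by g·m⁻²·a⁻¹: zinc (33.4) > copper (14.9)

["zinc", "copper"]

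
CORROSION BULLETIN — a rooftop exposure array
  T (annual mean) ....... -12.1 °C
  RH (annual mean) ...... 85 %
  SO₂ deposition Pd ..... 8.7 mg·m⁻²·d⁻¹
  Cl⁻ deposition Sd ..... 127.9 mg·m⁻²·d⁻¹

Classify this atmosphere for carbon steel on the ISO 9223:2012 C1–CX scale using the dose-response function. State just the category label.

carbon steel: T≤10 °C ⇒ hinge +0.150·(-12.1−10) = -3.3150
  SO₂ term: 1.77·8.7^0.52·exp(0.02·85-3.3150) = 1.084
  Sd branch = 0.102·Sd^0.62·e^(0.033·RH+0.04·T) = 21.03 μm/a
  sum: 1.084 + 21.03 → r_corr = 22.12 μm/a
Category bounds: 1.3…25 μm/a bracket r_corr ⇒ C2

C2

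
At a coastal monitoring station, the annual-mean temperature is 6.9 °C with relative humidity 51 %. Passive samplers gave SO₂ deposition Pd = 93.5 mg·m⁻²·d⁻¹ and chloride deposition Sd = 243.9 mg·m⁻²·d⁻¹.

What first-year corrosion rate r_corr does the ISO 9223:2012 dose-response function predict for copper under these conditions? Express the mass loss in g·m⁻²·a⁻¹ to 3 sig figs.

r_corr = 5.68 g·m⁻²·a⁻¹

copper: T≤10 °C ⇒ hinge +0.126·(6.9−10) = -0.3906
  sulphur-dioxide contribution → 0.2365 μm/a
  chloride contribution → 0.3976 μm/a
  ⇒ r_corr(copper) = 0.6341 μm/a
Convert to mass loss: 0.6341 μm/a × 8.96 g/cm³ = 5.682 g·m⁻²·a⁻¹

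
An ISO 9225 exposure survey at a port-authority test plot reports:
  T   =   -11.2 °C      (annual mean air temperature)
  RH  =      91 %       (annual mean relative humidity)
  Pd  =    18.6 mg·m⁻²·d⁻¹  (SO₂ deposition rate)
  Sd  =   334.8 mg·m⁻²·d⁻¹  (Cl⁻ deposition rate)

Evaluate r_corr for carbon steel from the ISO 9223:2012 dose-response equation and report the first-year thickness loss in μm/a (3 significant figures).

carbon steel: T≤10 °C ⇒ hinge +0.150·(-11.2−10) = -3.1800
  sulphur-dioxide contribution → 2.077 μm/a
  chloride contribution → 48.26 μm/a
  total first-year rate 50.34 μm/a

r_corr = 50.3 μm/a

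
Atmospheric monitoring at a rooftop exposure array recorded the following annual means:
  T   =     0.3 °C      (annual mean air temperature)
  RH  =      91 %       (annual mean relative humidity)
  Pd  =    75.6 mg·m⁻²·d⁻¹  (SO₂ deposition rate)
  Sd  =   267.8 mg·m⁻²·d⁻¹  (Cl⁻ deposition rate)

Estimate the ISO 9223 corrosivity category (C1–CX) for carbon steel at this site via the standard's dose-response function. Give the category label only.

C5

carbon steel: temperature factor f = +0.150·(-9.7) = -1.4550
  sulphur-dioxide contribution → 24.17 μm/a
  chloride contribution → 66.56 μm/a
  ⇒ r_corr(carbon steel) = 90.74 μm/a
Category bounds: 80…200 μm/a bracket r_corr ⇒ C5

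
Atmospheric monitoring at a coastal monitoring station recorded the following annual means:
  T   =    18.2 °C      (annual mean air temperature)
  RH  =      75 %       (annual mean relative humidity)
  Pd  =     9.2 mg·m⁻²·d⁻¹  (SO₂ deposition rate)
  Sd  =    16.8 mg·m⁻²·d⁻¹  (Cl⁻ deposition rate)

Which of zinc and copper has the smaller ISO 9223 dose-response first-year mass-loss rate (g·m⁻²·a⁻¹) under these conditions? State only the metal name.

zinc: temperature factor f = -0.071·(8.2) = -0.5822
  SO₂ term: 0.0129·9.2^0.44·exp(0.046·75-0.5822) = 0.6027
  Sd branch = 0.0175·Sd^0.57·e^(0.008·RH+0.085·T) = 0.748 μm/a
  r_corr = 0.6027 + 0.748 = 1.351 μm/a
  mass loss = 1.351 μm/a × 7.14 g/cm³ = 9.644 g·m⁻²·a⁻¹
copper: f(T) = -0.080·(T−10) [T>10 °C] = -0.6560
  SO₂ term: 0.0053·9.2^0.26·exp(0.059·75-0.6560) = 0.409
  Cl⁻ term: 0.01025·16.8^0.27·exp(0.036·75+0.049·18.2) = 0.797
  r_corr = 0.409 + 0.797 = 1.206 μm/a
  mass loss = 1.206 μm/a × 8.96 g/cm³ = 10.81 g·m⁻²·a⁻¹
Ordering by g·m⁻²·a⁻¹: copper (10.8) > zinc (9.64)

zinc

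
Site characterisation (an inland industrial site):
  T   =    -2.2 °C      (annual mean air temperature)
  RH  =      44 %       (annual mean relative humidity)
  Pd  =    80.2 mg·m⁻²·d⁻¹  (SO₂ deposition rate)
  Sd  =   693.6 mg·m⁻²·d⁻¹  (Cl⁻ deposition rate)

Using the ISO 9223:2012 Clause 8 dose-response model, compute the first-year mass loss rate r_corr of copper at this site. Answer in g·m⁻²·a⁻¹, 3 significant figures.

r_corr = 2.78 g·m⁻²·a⁻¹

copper: temperature factor f = +0.126·(-12.2) = -1.5372
  Pd branch = 0.0053·Pd^0.26·e^(0.059·RH+f) = 0.04777 μm/a
  Sd branch = 0.01025·Sd^0.27·e^(0.036·RH+0.049·T) = 0.2624 μm/a
  sum: 0.04777 + 0.2624 → r_corr = 0.3102 μm/a
Convert to mass loss: 0.3102 μm/a × 8.96 g/cm³ = 2.779 g·m⁻²·a⁻¹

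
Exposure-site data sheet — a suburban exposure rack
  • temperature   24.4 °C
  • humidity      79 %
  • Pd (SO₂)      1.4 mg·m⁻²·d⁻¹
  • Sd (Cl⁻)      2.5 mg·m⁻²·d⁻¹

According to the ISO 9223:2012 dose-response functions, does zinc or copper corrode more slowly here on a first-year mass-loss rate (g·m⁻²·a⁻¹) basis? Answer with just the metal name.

zinc: f(T) = -0.071·(T−10) [T>10 °C] = -1.0224
  Pd branch = 0.0129·Pd^0.44·e^(0.046·RH+f) = 0.2037 μm/a
  Cl⁻ term: 0.0175·2.5^0.57·exp(0.008·79+0.085·24.4) = 0.4416
  sum: 0.2037 + 0.4416 → r_corr = 0.6454 μm/a
  mass loss = 0.6454 μm/a × 7.14 g/cm³ = 4.608 g·m⁻²·a⁻¹
copper: f(T) = -0.080·(T−10) [T>10 °C] = -1.1520
  Pd branch = 0.0053·Pd^0.26·e^(0.059·RH+f) = 0.1933 μm/a
  Cl⁻ term: 0.01025·2.5^0.27·exp(0.036·79+0.049·24.4) = 0.7457
  sum: 0.1933 + 0.7457 → r_corr = 0.939 μm/a
  mass loss = 0.939 μm/a × 8.96 g/cm³ = 8.413 g·m⁻²·a⁻¹
Ordering by g·m⁻²·a⁻¹: copper (8.41) > zinc (4.61)

zinc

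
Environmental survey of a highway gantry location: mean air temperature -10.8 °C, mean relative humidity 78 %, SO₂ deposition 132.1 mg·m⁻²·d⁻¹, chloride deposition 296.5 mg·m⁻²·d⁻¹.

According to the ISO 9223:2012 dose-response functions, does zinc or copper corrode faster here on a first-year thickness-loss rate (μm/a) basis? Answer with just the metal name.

zinc: T≤10 °C ⇒ hinge +0.038·(-10.8−10) = -0.7904
  sulphur-dioxide contribution → 1.815 μm/a
  chloride contribution → 0.3345 μm/a
  ⇒ r_corr(zinc) = 2.149 μm/a
copper: f(T) = +0.126·(T−10) [T≤10 °C] = -2.6208
  sulphur-dioxide contribution → 0.1368 μm/a
  chloride contribution → 0.4654 μm/a
  total first-year rate 0.6022 μm/a
Ordering by μm/a: zinc (2.15) > copper (0.602)

zinc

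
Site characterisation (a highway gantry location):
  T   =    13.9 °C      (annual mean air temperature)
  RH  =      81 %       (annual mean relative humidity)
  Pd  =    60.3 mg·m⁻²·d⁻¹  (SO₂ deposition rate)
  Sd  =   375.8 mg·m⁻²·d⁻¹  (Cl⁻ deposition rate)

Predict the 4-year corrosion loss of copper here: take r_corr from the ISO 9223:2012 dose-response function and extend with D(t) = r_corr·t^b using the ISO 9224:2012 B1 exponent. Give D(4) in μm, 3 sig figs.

copper: T>10 °C ⇒ hinge -0.080·(13.9−10) = -0.3120
  Pd branch = 0.0053·Pd^0.26·e^(0.059·RH+f) = 1.34 μm/a
  Cl⁻ term: 0.01025·375.8^0.27·exp(0.036·81+0.049·13.9) = 1.854
  r_corr = 1.34 + 1.854 = 3.194 μm/a
ISO 9224: D(t) = r_corr · t^b with b = 0.667 (copper, B1)
  D(4) = 3.194 × 4^0.667 = 3.194 × 2.521 = 8.053 μm

D(4) = 8.05 μm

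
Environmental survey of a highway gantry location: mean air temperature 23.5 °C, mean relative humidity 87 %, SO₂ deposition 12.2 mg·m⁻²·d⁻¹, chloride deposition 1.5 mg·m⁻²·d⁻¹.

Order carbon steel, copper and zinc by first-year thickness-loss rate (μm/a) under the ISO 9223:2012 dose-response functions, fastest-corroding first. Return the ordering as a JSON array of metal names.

["carbon steel", "copper", "zinc"]

carbon steel: temperature factor f = -0.054·(13.5) = -0.7290
  Pd branch = 1.77·Pd^0.52·e^(0.02·RH+f) = 17.86 μm/a
  Sd branch = 0.102·Sd^0.62·e^(0.033·RH+0.04·T) = 5.928 μm/a
  r_corr = 17.86 + 5.928 = 23.79 μm/a
copper: f(T) = -0.080·(T−10) [T>10 °C] = -1.0800
  SO₂ term: 0.0053·12.2^0.26·exp(0.059·87-1.0800) = 0.5847
  Sd branch = 0.01025·Sd^0.27·e^(0.036·RH+0.049·T) = 0.829 μm/a
  sum: 0.5847 + 0.829 → r_corr = 1.414 μm/a
zinc: temperature factor f = -0.071·(13.5) = -0.9585
  Pd branch = 0.0129·Pd^0.44·e^(0.046·RH+f) = 0.8135 μm/a
  Sd branch = 0.0175·Sd^0.57·e^(0.008·RH+0.085·T) = 0.326 μm/a
  r_corr = 0.8135 + 0.326 = 1.139 μm/a
Ordering by μm/a: carbon steel (23.8) > copper (1.41) > zinc (1.14)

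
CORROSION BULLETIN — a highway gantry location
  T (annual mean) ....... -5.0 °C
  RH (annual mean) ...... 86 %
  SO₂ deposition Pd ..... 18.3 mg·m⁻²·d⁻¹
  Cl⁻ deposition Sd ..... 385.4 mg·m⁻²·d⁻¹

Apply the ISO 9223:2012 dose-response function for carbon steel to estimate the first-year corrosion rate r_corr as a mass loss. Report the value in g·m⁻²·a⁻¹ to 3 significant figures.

carbon steel: temperature factor f = +0.150·(-15.0) = -2.2500
  SO₂ term: 1.77·18.3^0.52·exp(0.02·86-2.2500) = 4.724
  Sd branch = 0.102·Sd^0.62·e^(0.033·RH+0.04·T) = 57.22 μm/a
  sum: 4.724 + 57.22 → r_corr = 61.94 μm/a
Convert to mass loss: 61.94 μm/a × 7.85 g/cm³ = 486.2 g·m⁻²·a⁻¹

r_corr = 486 g·m⁻²·a⁻¹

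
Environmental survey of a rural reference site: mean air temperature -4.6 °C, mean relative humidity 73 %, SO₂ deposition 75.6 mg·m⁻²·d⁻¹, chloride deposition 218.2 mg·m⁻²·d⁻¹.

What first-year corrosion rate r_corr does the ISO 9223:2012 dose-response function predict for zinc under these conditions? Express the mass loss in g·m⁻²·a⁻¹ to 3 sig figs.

zinc: f(T) = +0.038·(T−10) [T≤10 °C] = -0.5548
  SO₂ term: 0.0129·75.6^0.44·exp(0.046·73-0.5548) = 1.427
  Sd branch = 0.0175·Sd^0.57·e^(0.008·RH+0.085·T) = 0.4571 μm/a
  r_corr = 1.427 + 0.4571 = 1.885 μm/a
Convert to mass loss: 1.885 μm/a × 7.14 g/cm³ = 13.46 g·m⁻²·a⁻¹

r_corr = 13.5 g·m⁻²·a⁻¹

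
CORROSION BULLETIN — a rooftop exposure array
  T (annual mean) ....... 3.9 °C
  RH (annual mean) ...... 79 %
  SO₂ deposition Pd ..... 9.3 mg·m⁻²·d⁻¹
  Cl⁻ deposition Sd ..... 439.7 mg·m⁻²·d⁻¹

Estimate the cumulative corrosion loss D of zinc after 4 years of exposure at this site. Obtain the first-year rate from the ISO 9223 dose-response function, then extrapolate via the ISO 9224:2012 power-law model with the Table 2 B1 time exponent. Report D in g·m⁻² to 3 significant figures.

D(4) = 55.2 g·m⁻²

zinc: T≤10 °C ⇒ hinge +0.038·(3.9−10) = -0.2318
  Pd branch = 0.0129·Pd^0.44·e^(0.046·RH+f) = 1.033 μm/a
  Sd branch = 0.0175·Sd^0.57·e^(0.008·RH+0.085·T) = 1.473 μm/a
  r_corr = 1.033 + 1.473 = 2.506 μm/a
Long-term exponent b (ISO 9224 Table 2, B1) = 0.813
  D(4) = 2.506 × 4^0.813 = 2.506 × 3.087 = 7.735 μm
  Mass loss = 7.735 μm × 7.14 g/cm³ = 55.23 g·m⁻²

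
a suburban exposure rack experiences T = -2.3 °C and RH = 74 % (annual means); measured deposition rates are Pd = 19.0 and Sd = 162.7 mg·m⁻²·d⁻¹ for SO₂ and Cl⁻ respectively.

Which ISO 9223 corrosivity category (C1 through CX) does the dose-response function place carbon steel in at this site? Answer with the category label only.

C3

carbon steel: f(T) = +0.150·(T−10) [T≤10 °C] = -1.8450
  Pd branch = 1.77·Pd^0.52·e^(0.02·RH+f) = 5.681 μm/a
  Sd branch = 0.102·Sd^0.62·e^(0.033·RH+0.04·T) = 25.13 μm/a
  sum: 5.681 + 25.13 → r_corr = 30.81 μm/a
30.8 μm/a falls in (25, 50] for carbon steel → category C3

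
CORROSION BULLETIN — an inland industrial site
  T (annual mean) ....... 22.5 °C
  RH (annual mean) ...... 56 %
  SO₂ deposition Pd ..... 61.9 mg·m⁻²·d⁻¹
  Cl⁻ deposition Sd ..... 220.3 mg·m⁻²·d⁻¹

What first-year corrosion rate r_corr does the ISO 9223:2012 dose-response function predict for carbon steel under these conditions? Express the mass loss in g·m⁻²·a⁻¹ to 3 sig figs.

carbon steel: T>10 °C ⇒ hinge -0.054·(22.5−10) = -0.6750
  Pd branch = 1.77·Pd^0.52·e^(0.02·RH+f) = 23.6 μm/a
  Sd branch = 0.102·Sd^0.62·e^(0.033·RH+0.04·T) = 45.16 μm/a
  r_corr = 23.6 + 45.16 = 68.76 μm/a
Convert to mass loss: 68.76 μm/a × 7.85 g/cm³ = 539.7 g·m⁻²·a⁻¹

r_corr = 540 g·m⁻²·a⁻¹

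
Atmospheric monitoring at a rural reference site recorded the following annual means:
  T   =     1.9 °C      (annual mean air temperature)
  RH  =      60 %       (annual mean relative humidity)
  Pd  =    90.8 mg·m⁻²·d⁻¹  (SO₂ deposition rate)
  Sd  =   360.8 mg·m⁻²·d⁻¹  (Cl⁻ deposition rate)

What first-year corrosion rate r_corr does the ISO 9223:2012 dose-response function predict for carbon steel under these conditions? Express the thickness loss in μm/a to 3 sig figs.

r_corr = 48.9 μm/a

carbon steel: temperature factor f = +0.150·(-8.1) = -1.2150
  Pd branch = 1.77·Pd^0.52·e^(0.02·RH+f) = 18.18 μm/a
  Sd branch = 0.102·Sd^0.62·e^(0.033·RH+0.04·T) = 30.69 μm/a
  r_corr = 18.18 + 30.69 = 48.87 μm/a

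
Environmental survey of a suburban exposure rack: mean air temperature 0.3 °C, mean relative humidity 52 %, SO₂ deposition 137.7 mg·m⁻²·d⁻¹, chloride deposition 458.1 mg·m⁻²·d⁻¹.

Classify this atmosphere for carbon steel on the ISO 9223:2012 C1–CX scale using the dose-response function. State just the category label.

carbon steel: f(T) = +0.150·(T−10) [T≤10 °C] = -1.4550
  sulphur-dioxide contribution → 15.14 μm/a
  chloride contribution → 25.64 μm/a
  total first-year rate 40.77 μm/a
Category bounds: 25…50 μm/a bracket r_corr ⇒ C3

C3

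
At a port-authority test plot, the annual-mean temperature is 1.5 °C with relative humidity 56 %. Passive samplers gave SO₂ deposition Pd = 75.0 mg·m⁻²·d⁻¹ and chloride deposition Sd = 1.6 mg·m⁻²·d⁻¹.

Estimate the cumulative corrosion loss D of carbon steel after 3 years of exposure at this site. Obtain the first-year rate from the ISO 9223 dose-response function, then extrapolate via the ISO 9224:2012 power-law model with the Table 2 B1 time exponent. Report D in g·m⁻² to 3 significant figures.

carbon steel: temperature factor f = +0.150·(-8.5) = -1.2750
  Pd branch = 1.77·Pd^0.52·e^(0.02·RH+f) = 14.31 μm/a
  Sd branch = 0.102·Sd^0.62·e^(0.033·RH+0.04·T) = 0.92 μm/a
  sum: 14.31 + 0.92 → r_corr = 15.23 μm/a
ISO 9224: D(t) = r_corr · t^b with b = 0.523 (carbon steel, B1)
  D(3) = 15.23 × 3^0.523 = 15.23 × 1.776 = 27.06 μm
  Mass loss = 27.06 μm × 7.85 g/cm³ = 212.4 g·m⁻²

D(3) = 212 g·m⁻²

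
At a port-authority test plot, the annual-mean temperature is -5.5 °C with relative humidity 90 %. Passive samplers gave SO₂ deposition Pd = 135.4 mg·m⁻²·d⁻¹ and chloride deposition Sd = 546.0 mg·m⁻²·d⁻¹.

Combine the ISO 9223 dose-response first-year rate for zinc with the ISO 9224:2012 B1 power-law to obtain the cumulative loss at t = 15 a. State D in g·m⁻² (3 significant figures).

D(15) = 304 g·m⁻²

zinc: T≤10 °C ⇒ hinge +0.038·(-5.5−10) = -0.5890
  SO₂ term: 0.0129·135.4^0.44·exp(0.046·90-0.5890) = 3.897
  Sd branch = 0.0175·Sd^0.57·e^(0.008·RH+0.085·T) = 0.8183 μm/a
  sum: 3.897 + 0.8183 → r_corr = 4.715 μm/a
ISO 9224: D(t) = r_corr · t^b with b = 0.813 (zinc, B1)
  D(15) = 4.715 × 15^0.813 = 4.715 × 9.04 = 42.62 μm
  Mass loss = 42.62 μm × 7.14 g/cm³ = 304.3 g·m⁻²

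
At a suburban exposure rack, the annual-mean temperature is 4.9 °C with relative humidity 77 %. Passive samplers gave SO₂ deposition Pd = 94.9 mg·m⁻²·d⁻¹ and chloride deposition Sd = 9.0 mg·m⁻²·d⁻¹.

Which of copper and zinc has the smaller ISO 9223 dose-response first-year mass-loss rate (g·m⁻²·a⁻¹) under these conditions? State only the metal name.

copper: T≤10 °C ⇒ hinge +0.126·(4.9−10) = -0.6426
  Pd branch = 0.0053·Pd^0.26·e^(0.059·RH+f) = 0.8556 μm/a
  Cl⁻ term: 0.01025·9.0^0.27·exp(0.036·77+0.049·4.9) = 0.3771
  sum: 0.8556 + 0.3771 → r_corr = 1.233 μm/a
  mass loss = 1.233 μm/a × 8.96 g/cm³ = 11.05 g·m⁻²·a⁻¹
zinc: temperature factor f = +0.038·(-5.1) = -0.1938
  Pd branch = 0.0129·Pd^0.44·e^(0.046·RH+f) = 2.721 μm/a
  Cl⁻ term: 0.0175·9.0^0.57·exp(0.008·77+0.085·4.9) = 0.1719
  r_corr = 2.721 + 0.1719 = 2.893 μm/a
  mass loss = 2.893 μm/a × 7.14 g/cm³ = 20.65 g·m⁻²·a⁻¹
Ordering by g·m⁻²·a⁻¹: zinc (20.7) > copper (11)

copper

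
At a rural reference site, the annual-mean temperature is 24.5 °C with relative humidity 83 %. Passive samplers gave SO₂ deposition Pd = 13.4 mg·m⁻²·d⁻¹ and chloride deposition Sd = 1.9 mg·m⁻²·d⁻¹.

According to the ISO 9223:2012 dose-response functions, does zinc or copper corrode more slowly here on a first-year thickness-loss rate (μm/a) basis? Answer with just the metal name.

zinc: f(T) = -0.071·(T−10) [T>10 °C] = -1.0295
  sulphur-dioxide contribution → 0.657 μm/a
  chloride contribution → 0.3933 μm/a
  total first-year rate 1.05 μm/a
copper: temperature factor f = -0.080·(14.5) = -1.1600
  sulphur-dioxide contribution → 0.4368 μm/a
  chloride contribution → 0.8036 μm/a
  ⇒ r_corr(copper) = 1.24 μm/a
Ordering by μm/a: copper (1.24) > zinc (1.05)

zinc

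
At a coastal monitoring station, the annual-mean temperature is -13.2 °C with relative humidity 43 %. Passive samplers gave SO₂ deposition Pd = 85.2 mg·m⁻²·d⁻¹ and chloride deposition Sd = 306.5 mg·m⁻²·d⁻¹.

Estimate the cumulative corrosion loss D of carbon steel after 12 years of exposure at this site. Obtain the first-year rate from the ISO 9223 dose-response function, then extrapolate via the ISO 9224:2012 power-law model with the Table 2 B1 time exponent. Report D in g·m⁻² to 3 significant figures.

D(12) = 287 g·m⁻²

carbon steel: temperature factor f = +0.150·(-23.2) = -3.4800
  sulphur-dioxide contribution → 1.3 μm/a
  chloride contribution → 8.653 μm/a
  total first-year rate 9.953 μm/a
ISO 9224: D(t) = r_corr · t^b with b = 0.523 (carbon steel, B1)
  D(12) = 9.953 × 12^0.523 = 9.953 × 3.668 = 36.5 μm
  Mass loss = 36.5 μm × 7.85 g/cm³ = 286.6 g·m⁻²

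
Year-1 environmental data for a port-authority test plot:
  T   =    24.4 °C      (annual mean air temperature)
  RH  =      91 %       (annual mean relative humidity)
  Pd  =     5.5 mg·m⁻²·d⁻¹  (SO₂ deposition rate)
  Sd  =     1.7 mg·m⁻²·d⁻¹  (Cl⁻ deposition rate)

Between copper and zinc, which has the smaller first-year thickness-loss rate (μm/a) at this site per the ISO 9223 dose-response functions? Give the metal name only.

zinc

copper: f(T) = -0.080·(T−10) [T>10 °C] = -1.1520
  sulphur-dioxide contribution → 0.56 μm/a
  chloride contribution → 1.035 μm/a
  total first-year rate 1.595 μm/a
zinc: temperature factor f = -0.071·(14.4) = -1.0224
  sulphur-dioxide contribution → 0.6461 μm/a
  chloride contribution → 0.3902 μm/a
  total first-year rate 1.036 μm/a
Ordering by μm/a: copper (1.59) > zinc (1.04)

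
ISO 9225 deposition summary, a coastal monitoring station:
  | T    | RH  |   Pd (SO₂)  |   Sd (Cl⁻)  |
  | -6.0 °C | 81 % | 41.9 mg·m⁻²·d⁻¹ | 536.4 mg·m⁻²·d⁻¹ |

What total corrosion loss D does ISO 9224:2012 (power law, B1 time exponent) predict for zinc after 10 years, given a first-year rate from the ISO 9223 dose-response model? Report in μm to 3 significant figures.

zinc: T≤10 °C ⇒ hinge +0.038·(-6.0−10) = -0.6080
  Pd branch = 0.0129·Pd^0.44·e^(0.046·RH+f) = 1.508 μm/a
  Sd branch = 0.0175·Sd^0.57·e^(0.008·RH+0.085·T) = 0.7224 μm/a
  r_corr = 1.508 + 0.7224 = 2.231 μm/a
Long-term exponent b (ISO 9224 Table 2, B1) = 0.813
  D(10) = 2.231 × 10^0.813 = 2.231 × 6.501 = 14.5 μm

D(10) = 14.5 μm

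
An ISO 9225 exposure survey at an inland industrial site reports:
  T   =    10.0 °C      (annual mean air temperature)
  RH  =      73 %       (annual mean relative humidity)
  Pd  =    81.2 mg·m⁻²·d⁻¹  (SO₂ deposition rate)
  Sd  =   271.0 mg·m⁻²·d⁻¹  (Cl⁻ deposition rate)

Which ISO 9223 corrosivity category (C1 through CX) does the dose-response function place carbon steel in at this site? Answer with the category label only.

carbon steel: f(T) = +0.150·(T−10) [T≤10 °C] = +0.0000
  SO₂ term: 1.77·81.2^0.52·exp(0.02·73+0.0000) = 74.99
  Cl⁻ term: 0.102·271.0^0.62·exp(0.033·73+0.04·10.0) = 54.57
  r_corr = 74.99 + 54.57 = 129.6 μm/a
Category bounds: 80…200 μm/a bracket r_corr ⇒ C5

C5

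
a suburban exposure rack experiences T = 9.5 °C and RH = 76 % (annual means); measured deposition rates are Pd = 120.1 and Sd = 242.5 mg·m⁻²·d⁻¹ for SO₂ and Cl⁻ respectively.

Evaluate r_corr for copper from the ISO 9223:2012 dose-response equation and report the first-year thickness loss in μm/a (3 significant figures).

copper: temperature factor f = +0.126·(-0.5) = -0.0630
  sulphur-dioxide contribution → 1.531 μm/a
  chloride contribution → 1.109 μm/a
  total first-year rate 2.64 μm/a

r_corr = 2.64 μm/a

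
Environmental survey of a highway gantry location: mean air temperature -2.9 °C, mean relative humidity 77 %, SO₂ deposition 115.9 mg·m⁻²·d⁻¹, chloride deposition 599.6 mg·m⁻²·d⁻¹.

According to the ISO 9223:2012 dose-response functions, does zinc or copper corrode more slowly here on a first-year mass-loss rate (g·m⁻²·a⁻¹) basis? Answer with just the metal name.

copper

zinc: f(T) = +0.038·(T−10) [T≤10 °C] = -0.4902
  SO₂ term: 0.0129·115.9^0.44·exp(0.046·77-0.4902) = 2.209
  Sd branch = 0.0175·Sd^0.57·e^(0.008·RH+0.085·T) = 0.9703 μm/a
  r_corr = 2.209 + 0.9703 = 3.179 μm/a
  mass loss = 3.179 μm/a × 7.14 g/cm³ = 22.7 g·m⁻²·a⁻¹
copper: T≤10 °C ⇒ hinge +0.126·(-2.9−10) = -1.6254
  SO₂ term: 0.0053·115.9^0.26·exp(0.059·77-1.6254) = 0.3373
  Sd branch = 0.01025·Sd^0.27·e^(0.036·RH+0.049·T) = 0.7996 μm/a
  sum: 0.3373 + 0.7996 → r_corr = 1.137 μm/a
  mass loss = 1.137 μm/a × 8.96 g/cm³ = 10.19 g·m⁻²·a⁻¹
Ordering by g·m⁻²·a⁻¹: zinc (22.7) > copper (10.2)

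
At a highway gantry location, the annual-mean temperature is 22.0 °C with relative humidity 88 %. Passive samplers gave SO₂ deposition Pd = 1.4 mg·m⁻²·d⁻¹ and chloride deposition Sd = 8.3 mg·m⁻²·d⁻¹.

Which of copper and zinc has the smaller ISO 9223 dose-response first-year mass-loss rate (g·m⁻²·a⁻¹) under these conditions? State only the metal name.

zinc

copper: T>10 °C ⇒ hinge -0.080·(22.0−10) = -0.9600
  Pd branch = 0.0053·Pd^0.26·e^(0.059·RH+f) = 0.3983 μm/a
  Cl⁻ term: 0.01025·8.3^0.27·exp(0.036·88+0.049·22.0) = 1.267
  sum: 0.3983 + 1.267 → r_corr = 1.666 μm/a
  mass loss = 1.666 μm/a × 8.96 g/cm³ = 14.92 g·m⁻²·a⁻¹
zinc: T>10 °C ⇒ hinge -0.071·(22.0−10) = -0.8520
  SO₂ term: 0.0129·1.4^0.44·exp(0.046·88-0.8520) = 0.3655
  Sd branch = 0.0175·Sd^0.57·e^(0.008·RH+0.085·T) = 0.767 μm/a
  r_corr = 0.3655 + 0.767 = 1.132 μm/a
  mass loss = 1.132 μm/a × 7.14 g/cm³ = 8.086 g·m⁻²·a⁻¹
Ordering by g·m⁻²·a⁻¹: copper (14.9) > zinc (8.09)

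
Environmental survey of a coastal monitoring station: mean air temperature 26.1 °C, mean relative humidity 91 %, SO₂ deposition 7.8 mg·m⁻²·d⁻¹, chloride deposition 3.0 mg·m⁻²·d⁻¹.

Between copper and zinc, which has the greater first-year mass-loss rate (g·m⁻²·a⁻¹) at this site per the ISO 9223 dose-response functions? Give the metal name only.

copper: temperature factor f = -0.080·(16.1) = -1.2880
  sulphur-dioxide contribution → 0.5353 μm/a
  chloride contribution → 1.311 μm/a
  total first-year rate 1.847 μm/a
  mass loss = 1.847 μm/a × 8.96 g/cm³ = 16.55 g·m⁻²·a⁻¹
zinc: T>10 °C ⇒ hinge -0.071·(26.1−10) = -1.1431
  sulphur-dioxide contribution → 0.6678 μm/a
  chloride contribution → 0.6232 μm/a
  total first-year rate 1.291 μm/a
  mass loss = 1.291 μm/a × 7.14 g/cm³ = 9.218 g·m⁻²·a⁻¹
Ordering by g·m⁻²·a⁻¹: copper (16.5) > zinc (9.22)

copper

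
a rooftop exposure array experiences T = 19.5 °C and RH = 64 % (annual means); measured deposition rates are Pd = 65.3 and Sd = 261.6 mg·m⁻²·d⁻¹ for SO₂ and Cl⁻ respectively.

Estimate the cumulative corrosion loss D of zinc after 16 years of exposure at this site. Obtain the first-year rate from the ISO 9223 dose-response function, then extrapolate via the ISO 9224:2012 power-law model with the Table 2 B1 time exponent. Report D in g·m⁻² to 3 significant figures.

zinc: temperature factor f = -0.071·(9.5) = -0.6745
  sulphur-dioxide contribution → 0.7848 μm/a
  chloride contribution → 3.658 μm/a
  total first-year rate 4.443 μm/a
Power-law: D(16) = r_corr · 16^0.813
  D(16) = 4.443 × 16^0.813 = 4.443 × 9.527 = 42.33 μm
  Mass loss = 42.33 μm × 7.14 g/cm³ = 302.2 g·m⁻²

D(16) = 302 g·m⁻²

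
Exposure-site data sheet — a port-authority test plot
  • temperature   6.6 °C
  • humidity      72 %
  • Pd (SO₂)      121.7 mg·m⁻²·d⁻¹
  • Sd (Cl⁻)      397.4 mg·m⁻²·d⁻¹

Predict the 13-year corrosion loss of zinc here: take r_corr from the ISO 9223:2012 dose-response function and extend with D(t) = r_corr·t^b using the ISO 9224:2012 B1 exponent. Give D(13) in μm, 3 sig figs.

D(13) = 34.0 μm

zinc: temperature factor f = +0.038·(-3.4) = -0.1292
  Pd branch = 0.0129·Pd^0.44·e^(0.046·RH+f) = 2.573 μm/a
  Sd branch = 0.0175·Sd^0.57·e^(0.008·RH+0.085·T) = 1.653 μm/a
  sum: 2.573 + 1.653 → r_corr = 4.226 μm/a
ISO 9224: D(t) = r_corr · t^b with b = 0.813 (zinc, B1)
  D(13) = 4.226 × 13^0.813 = 4.226 × 8.047 = 34.01 μm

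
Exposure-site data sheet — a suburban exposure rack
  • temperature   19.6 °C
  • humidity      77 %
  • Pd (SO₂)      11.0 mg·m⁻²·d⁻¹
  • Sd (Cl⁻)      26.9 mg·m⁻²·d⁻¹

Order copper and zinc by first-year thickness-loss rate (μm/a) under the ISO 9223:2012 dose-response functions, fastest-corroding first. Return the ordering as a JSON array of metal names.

["zinc", "copper"]

copper: f(T) = -0.080·(T−10) [T>10 °C] = -0.7680
  Pd branch = 0.0053·Pd^0.26·e^(0.059·RH+f) = 0.431 μm/a
  Cl⁻ term: 0.01025·26.9^0.27·exp(0.036·77+0.049·19.6) = 1.042
  sum: 0.431 + 1.042 → r_corr = 1.473 μm/a
zinc: T>10 °C ⇒ hinge -0.071·(19.6−10) = -0.6816
  Pd branch = 0.0129·Pd^0.44·e^(0.046·RH+f) = 0.6472 μm/a
  Sd branch = 0.0175·Sd^0.57·e^(0.008·RH+0.085·T) = 1.12 μm/a
  sum: 0.6472 + 1.12 → r_corr = 1.767 μm/a
Ordering by μm/a: zinc (1.77) > copper (1.47)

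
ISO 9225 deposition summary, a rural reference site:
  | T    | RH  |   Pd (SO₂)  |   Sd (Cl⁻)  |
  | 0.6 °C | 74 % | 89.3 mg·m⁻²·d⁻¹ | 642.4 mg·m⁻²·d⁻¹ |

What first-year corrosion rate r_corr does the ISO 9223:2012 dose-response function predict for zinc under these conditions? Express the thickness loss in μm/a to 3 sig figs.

zinc: f(T) = +0.038·(T−10) [T≤10 °C] = -0.3572
  sulphur-dioxide contribution → 1.96 μm/a
  chloride contribution → 1.327 μm/a
  total first-year rate 3.286 μm/a

r_corr = 3.29 μm/a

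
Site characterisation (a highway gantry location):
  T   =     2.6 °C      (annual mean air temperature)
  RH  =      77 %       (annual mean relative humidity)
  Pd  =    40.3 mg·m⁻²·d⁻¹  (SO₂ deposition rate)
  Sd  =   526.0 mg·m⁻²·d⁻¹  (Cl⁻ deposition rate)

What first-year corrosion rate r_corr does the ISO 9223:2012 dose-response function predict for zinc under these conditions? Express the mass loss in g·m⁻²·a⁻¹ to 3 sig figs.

zinc: f(T) = +0.038·(T−10) [T≤10 °C] = -0.2812
  sulphur-dioxide contribution → 1.71 μm/a
  chloride contribution → 1.437 μm/a
  ⇒ r_corr(zinc) = 3.147 μm/a
Convert to mass loss: 3.147 μm/a × 7.14 g/cm³ = 22.47 g·m⁻²·a⁻¹

r_corr = 22.5 g·m⁻²·a⁻¹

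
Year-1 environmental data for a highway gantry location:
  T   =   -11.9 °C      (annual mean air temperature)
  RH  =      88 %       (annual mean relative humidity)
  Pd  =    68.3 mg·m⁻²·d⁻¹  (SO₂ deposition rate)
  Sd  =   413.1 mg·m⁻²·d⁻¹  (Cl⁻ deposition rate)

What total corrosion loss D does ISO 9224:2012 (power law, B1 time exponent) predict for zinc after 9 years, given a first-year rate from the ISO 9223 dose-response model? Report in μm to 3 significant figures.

zinc: T≤10 °C ⇒ hinge +0.038·(-11.9−10) = -0.8322
  sulphur-dioxide contribution → 2.062 μm/a
  chloride contribution → 0.3987 μm/a
  ⇒ r_corr(zinc) = 2.461 μm/a
ISO 9224: D(t) = r_corr · t^b with b = 0.813 (zinc, B1)
  D(9) = 2.461 × 9^0.813 = 2.461 × 5.968 = 14.69 μm

D(9) = 14.7 μm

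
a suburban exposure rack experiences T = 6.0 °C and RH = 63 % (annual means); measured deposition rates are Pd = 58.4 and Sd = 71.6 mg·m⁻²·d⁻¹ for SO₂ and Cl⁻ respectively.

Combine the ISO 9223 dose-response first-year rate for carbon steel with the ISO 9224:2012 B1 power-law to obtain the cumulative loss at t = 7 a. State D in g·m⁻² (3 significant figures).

carbon steel: temperature factor f = +0.150·(-4.0) = -0.6000
  Pd branch = 1.77·Pd^0.52·e^(0.02·RH+f) = 28.39 μm/a
  Cl⁻ term: 0.102·71.6^0.62·exp(0.033·63+0.04·6.0) = 14.65
  r_corr = 28.39 + 14.65 = 43.04 μm/a
Long-term exponent b (ISO 9224 Table 2, B1) = 0.523
  D(7) = 43.04 × 7^0.523 = 43.04 × 2.767 = 119.1 μm
  Mass loss = 119.1 μm × 7.85 g/cm³ = 934.7 g·m⁻²

D(7) = 935 g·m⁻²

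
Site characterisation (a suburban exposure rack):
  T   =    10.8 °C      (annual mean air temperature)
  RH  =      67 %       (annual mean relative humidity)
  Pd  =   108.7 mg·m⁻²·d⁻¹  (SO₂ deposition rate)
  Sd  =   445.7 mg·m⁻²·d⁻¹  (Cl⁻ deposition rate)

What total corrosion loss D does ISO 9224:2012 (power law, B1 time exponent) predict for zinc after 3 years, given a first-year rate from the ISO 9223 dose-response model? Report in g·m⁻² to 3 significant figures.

D(3) = 78.7 g·m⁻²

zinc: temperature factor f = -0.071·(0.8) = -0.0568
  SO₂ term: 0.0129·108.7^0.44·exp(0.046·67-0.0568) = 2.091
  Sd branch = 0.0175·Sd^0.57·e^(0.008·RH+0.085·T) = 2.424 μm/a
  sum: 2.091 + 2.424 → r_corr = 4.515 μm/a
ISO 9224: D(t) = r_corr · t^b with b = 0.813 (zinc, B1)
  D(3) = 4.515 × 3^0.813 = 4.515 × 2.443 = 11.03 μm
  Mass loss = 11.03 μm × 7.14 g/cm³ = 78.74 g·m⁻²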